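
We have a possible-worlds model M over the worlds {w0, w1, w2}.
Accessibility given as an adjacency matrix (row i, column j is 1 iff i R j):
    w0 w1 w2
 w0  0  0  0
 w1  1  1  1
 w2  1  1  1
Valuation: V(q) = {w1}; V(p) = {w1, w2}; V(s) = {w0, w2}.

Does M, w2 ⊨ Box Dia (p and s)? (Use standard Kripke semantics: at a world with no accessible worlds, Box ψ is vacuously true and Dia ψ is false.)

No

At w2: Box Dia (p and s) requires Dia (p and s) at every successor {w0, w1, w2}.
  Dia (p and s) fails at w0, so Box Dia (p and s) is false at w2.
    At w0: no accessible worlds, so Dia (p and s) is false.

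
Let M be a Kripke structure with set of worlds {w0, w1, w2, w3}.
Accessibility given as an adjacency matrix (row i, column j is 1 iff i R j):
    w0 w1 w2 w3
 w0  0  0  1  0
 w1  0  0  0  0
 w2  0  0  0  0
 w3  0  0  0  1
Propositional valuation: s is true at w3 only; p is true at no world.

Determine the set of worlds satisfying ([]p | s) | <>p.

w1, w2, w3

Recall that []ψ holds at a world iff ψ holds at every accessible world, and <>ψ holds iff ψ holds at some accessible world.
Let φ = ([]p | s) | <>p. Evaluate φ at each world:
  w0 (successors {w2}): φ is false.
  w1 (successors ∅): φ is true.
  w2 (successors ∅): φ is true.
  w3 (successors {w3}): φ is true.
For instance, at w3:
  At w3: []p | s is true, <>p is false, so ([]p | s) | <>p is true.
    At w3: []p is false, s is true, so []p | s is true.
      At w3: []p requires p at every successor {w3}.
        p fails at w3, so []p is false at w3.
    At w3: <>p requires p at some successor in {w3}.
      At w3: p is false.
    So <>p is false at w3.
Satisfying worlds: {w1, w2, w3}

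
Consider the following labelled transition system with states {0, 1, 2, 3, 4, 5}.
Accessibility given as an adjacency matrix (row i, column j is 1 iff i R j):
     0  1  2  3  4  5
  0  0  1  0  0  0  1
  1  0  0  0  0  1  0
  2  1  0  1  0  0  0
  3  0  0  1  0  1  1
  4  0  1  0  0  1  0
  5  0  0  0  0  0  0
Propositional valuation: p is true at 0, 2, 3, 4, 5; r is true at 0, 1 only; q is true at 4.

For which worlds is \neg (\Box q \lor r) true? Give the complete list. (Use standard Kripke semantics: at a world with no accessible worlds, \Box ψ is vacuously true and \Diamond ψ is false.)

2, 3, 4

Let φ = \neg (\Box q \lor r). Evaluate φ at each world:
  0 (successors {1, 5}): φ is false.
  1 (successors {4}): φ is false.
  2 (successors {0, 2}): φ is true.
  3 (successors {2, 4, 5}): φ is true.
  4 (successors {1, 4}): φ is true.
  5 (successors ∅): φ is false.
For instance, at 3:
  At 3: \Box q \lor r is false, so \neg (\Box q \lor r) is true.
    At 3: \Box q is false, r is false, so \Box q \lor r is false.
      At 3: \Box q requires q at every successor {2, 4, 5}.
        q fails at 2, so \Box q is false at 3.
Satisfying worlds: {2, 3, 4}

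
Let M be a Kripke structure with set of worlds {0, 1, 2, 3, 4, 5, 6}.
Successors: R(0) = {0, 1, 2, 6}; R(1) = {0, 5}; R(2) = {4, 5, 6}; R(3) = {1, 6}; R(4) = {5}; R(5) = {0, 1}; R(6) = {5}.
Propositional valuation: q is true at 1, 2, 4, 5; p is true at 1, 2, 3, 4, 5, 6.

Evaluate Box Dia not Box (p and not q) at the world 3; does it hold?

Yes

Recall that Box ψ holds at a world iff ψ holds at every accessible world, and Dia ψ holds iff ψ holds at some accessible world.
At 3: Box Dia not Box (p and not q) requires Dia not Box (p and not q) at every successor {1, 6}.
    At 1: Dia not Box (p and not q) requires not Box (p and not q) at some successor in {0, 5}.
      not Box (p and not q) holds at 0, so Dia not Box (p and not q) is true at 1.
    At 6: Dia not Box (p and not q) requires not Box (p and not q) at some successor in {5}.
      not Box (p and not q) holds at 5, so Dia not Box (p and not q) is true at 6.
So Box Dia not Box (p and not q) is true at 3.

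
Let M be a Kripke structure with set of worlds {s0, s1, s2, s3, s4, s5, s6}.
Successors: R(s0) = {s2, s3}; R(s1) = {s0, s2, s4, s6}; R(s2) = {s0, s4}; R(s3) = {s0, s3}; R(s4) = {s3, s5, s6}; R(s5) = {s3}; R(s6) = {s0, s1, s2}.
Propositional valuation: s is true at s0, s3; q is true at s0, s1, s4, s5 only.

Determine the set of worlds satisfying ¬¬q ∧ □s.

s5

Recall that □ψ holds at a world iff ψ holds at every accessible world, and ◇ψ holds iff ψ holds at some accessible world.
Let φ = ¬¬q ∧ □s. Evaluate φ at each world:
  s0 (successors {s2, s3}): φ is false.
  s1 (successors {s0, s2, s4, s6}): φ is false.
  s2 (successors {s0, s4}): φ is false.
  s3 (successors {s0, s3}): φ is false.
  s4 (successors {s3, s5, s6}): φ is false.
  s5 (successors {s3}): φ is true.
  s6 (successors {s0, s1, s2}): φ is false.
For instance, at s3:
  At s3: ¬¬q is false, □s is true, so ¬¬q ∧ □s is false.
    At s3: □s requires s at every successor {s0, s3}.
      At s0: s is true.
      At s3: s is true.
    So □s is true at s3.
Satisfying worlds: {s5}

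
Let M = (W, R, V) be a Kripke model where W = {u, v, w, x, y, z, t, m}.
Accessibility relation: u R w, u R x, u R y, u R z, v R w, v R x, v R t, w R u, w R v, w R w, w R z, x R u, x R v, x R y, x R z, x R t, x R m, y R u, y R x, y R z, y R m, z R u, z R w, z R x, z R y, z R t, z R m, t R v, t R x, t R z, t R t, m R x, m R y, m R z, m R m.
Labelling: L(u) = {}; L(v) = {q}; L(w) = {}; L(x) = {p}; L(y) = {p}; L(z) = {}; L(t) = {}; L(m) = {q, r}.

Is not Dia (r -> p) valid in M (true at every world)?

No

Recall that Dia ψ holds at a world iff ψ holds at some accessible world.
Let φ = not Dia (r -> p). Evaluate φ at each world:
  u (successors {w, x, y, z}): φ is false.
  v (successors {w, x, t}): φ is false.
  w (successors {u, v, w, z}): φ is false.
  x (successors {u, v, y, z, t, m}): φ is false.
  y (successors {u, x, z, m}): φ is false.
  z (successors {u, w, x, y, t, m}): φ is false.
  t (successors {v, x, z, t}): φ is false.
  m (successors {x, y, z, m}): φ is false.
Detail at u (counterexample):
  At u: Dia (r -> p) is true, so not Dia (r -> p) is false.
    At u: Dia (r -> p) requires r -> p at some successor in {w, x, y, z}.
      r -> p holds at w, so Dia (r -> p) is true at u.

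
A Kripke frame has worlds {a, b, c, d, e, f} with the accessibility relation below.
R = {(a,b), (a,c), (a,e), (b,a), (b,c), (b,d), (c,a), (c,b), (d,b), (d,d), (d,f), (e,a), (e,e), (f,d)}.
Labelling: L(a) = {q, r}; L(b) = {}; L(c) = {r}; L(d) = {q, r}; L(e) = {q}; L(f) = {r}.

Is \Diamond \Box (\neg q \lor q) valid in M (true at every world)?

Yes

Let φ = \Diamond \Box (\neg q \lor q). Evaluate φ at each world:
  a (successors {b, c, e}): φ is true.
  b (successors {a, c, d}): φ is true.
  c (successors {a, b}): φ is true.
  d (successors {b, d, f}): φ is true.
  e (successors {a, e}): φ is true.
  f (successors {d}): φ is true.
For instance, at c:
  At c: \Diamond \Box (\neg q \lor q) requires \Box (\neg q \lor q) at some successor in {a, b}.
    \Box (\neg q \lor q) holds at a, so \Diamond \Box (\neg q \lor q) is true at c.
      At a: \Box (\neg q \lor q) requires \neg q \lor q at every successor {b, c, e}.
        At b: \neg q \lor q is true.
        At c: \neg q \lor q is true.
        At e: \neg q \lor q is true.
      So \Box (\neg q \lor q) is true at a.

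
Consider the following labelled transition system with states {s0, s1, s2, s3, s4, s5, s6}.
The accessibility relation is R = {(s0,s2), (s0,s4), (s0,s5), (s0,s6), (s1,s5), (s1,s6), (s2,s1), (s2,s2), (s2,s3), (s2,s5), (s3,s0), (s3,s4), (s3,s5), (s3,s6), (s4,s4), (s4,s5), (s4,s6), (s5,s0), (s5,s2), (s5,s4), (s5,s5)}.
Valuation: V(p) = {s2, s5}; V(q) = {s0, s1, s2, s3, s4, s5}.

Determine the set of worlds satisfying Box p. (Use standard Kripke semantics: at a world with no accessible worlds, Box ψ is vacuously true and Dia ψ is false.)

Recall that Box ψ holds at a world iff ψ holds at every accessible world, and Dia ψ holds iff ψ holds at some accessible world.
Let φ = Box p. Evaluate φ at each world:
  s0 (successors {s2, s4, s5, s6}): φ is false.
  s1 (successors {s5, s6}): φ is false.
  s2 (successors {s1, s2, s3, s5}): φ is false.
  s3 (successors {s0, s4, s5, s6}): φ is false.
  s4 (successors {s4, s5, s6}): φ is false.
  s5 (successors {s0, s2, s4, s5}): φ is false.
  s6 (successors ∅): φ is true.
For instance, at s0:
  At s0: Box p requires p at every successor {s2, s4, s5, s6}.
    p fails at s4, so Box p is false at s0.
Satisfying worlds: {s6}

s6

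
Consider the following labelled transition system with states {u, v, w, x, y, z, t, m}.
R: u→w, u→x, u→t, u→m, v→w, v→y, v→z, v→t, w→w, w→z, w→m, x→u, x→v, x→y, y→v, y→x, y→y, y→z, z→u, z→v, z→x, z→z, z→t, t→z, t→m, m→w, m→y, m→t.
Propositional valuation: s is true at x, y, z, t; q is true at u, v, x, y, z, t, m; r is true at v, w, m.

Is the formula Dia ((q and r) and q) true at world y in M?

Yes

At y: Dia ((q and r) and q) requires (q and r) and q at some successor in {v, x, y, z}.
  (q and r) and q holds at v, so Dia ((q and r) and q) is true at y.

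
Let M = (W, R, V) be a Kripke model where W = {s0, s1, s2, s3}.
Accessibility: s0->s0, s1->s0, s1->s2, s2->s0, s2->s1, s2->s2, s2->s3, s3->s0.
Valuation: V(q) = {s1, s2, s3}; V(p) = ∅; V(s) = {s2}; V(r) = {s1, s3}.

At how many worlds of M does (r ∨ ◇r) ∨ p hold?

Recall that ◇ψ holds at a world iff ψ holds at some accessible world.
Let φ = (r ∨ ◇r) ∨ p. Evaluate φ at each world:
  s0 (successors {s0}): φ is false.
  s1 (successors {s0, s2}): φ is true.
  s2 (successors {s0, s1, s2, s3}): φ is true.
  s3 (successors {s0}): φ is true.
For instance, at s2:
  At s2: r ∨ ◇r is true, p is false, so (r ∨ ◇r) ∨ p is true.
    At s2: r is false, ◇r is true, so r ∨ ◇r is true.
      At s2: ◇r requires r at some successor in {s0, s1, s2, s3}.
        r holds at s1, so ◇r is true at s2.
Satisfying worlds: {s1, s2, s3}

3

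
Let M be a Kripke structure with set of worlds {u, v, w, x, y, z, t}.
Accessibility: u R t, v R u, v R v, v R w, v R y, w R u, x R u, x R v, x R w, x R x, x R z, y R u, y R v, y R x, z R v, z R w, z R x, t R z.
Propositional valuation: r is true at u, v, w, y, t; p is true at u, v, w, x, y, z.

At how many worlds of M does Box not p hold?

1

Let φ = Box not p. Evaluate φ at each world:
  u (successors {t}): φ is true.
  v (successors {u, v, w, y}): φ is false.
  w (successors {u}): φ is false.
  x (successors {u, v, w, x, z}): φ is false.
  y (successors {u, v, x}): φ is false.
  z (successors {v, w, x}): φ is false.
  t (successors {z}): φ is false.
For instance, at u:
  At u: Box not p requires not p at every successor {t}.
    At t: not p is true.
  So Box not p is true at u.
Satisfying worlds: {u}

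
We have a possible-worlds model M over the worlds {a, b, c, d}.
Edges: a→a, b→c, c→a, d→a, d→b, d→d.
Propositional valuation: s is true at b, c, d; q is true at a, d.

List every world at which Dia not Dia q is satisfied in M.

d

Let φ = Dia not Dia q. Evaluate φ at each world:
  a (successors {a}): φ is false.
  b (successors {c}): φ is false.
  c (successors {a}): φ is false.
  d (successors {a, b, d}): φ is true.
For instance, at c:
  At c: Dia not Dia q requires not Dia q at some successor in {a}.
    At a: not Dia q is false.
  So Dia not Dia q is false at c.
Satisfying worlds: {d}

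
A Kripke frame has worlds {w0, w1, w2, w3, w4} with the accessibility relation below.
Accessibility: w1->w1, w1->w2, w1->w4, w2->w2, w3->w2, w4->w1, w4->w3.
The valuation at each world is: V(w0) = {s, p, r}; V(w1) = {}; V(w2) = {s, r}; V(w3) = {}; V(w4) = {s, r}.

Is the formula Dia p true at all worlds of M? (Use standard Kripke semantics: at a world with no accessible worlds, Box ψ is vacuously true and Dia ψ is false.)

No

Let φ = Dia p. Evaluate φ at each world:
  w0 (successors ∅): φ is false.
  w1 (successors {w1, w2, w4}): φ is false.
  w2 (successors {w2}): φ is false.
  w3 (successors {w2}): φ is false.
  w4 (successors {w1, w3}): φ is false.
Detail at w0 (counterexample):
  At w0: no accessible worlds, so Dia p is false.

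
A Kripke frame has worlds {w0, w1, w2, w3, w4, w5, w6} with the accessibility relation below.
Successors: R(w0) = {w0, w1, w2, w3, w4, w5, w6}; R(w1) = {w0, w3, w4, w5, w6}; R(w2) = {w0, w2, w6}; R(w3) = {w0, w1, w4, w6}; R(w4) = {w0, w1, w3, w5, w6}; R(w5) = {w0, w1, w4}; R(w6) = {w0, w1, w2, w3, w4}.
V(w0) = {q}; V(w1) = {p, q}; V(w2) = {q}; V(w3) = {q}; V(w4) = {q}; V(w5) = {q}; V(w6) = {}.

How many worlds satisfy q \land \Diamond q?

Let φ = q \land \Diamond q. Evaluate φ at each world:
  w0 (successors {w0, w1, w2, w3, w4, w5, w6}): φ is true.
  w1 (successors {w0, w3, w4, w5, w6}): φ is true.
  w2 (successors {w0, w2, w6}): φ is true.
  w3 (successors {w0, w1, w4, w6}): φ is true.
  w4 (successors {w0, w1, w3, w5, w6}): φ is true.
  w5 (successors {w0, w1, w4}): φ is true.
  w6 (successors {w0, w1, w2, w3, w4}): φ is false.
For instance, at w3:
  At w3: q is true, \Diamond q is true, so q \land \Diamond q is true.
    At w3: \Diamond q requires q at some successor in {w0, w1, w4, w6}.
      q holds at w0, so \Diamond q is true at w3.
Satisfying worlds: {w0, w1, w2, w3, w4, w5}

6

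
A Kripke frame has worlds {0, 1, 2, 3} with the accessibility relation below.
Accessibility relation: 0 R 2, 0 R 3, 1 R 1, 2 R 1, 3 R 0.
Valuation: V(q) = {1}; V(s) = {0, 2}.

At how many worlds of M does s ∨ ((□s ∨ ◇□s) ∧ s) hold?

Recall that □ψ holds at a world iff ψ holds at every accessible world, and ◇ψ holds iff ψ holds at some accessible world.
Let φ = s ∨ ((□s ∨ ◇□s) ∧ s). Evaluate φ at each world:
  0 (successors {2, 3}): φ is true.
  1 (successors {1}): φ is false.
  2 (successors {1}): φ is true.
  3 (successors {0}): φ is false.
For instance, at 0:
  At 0: s is true, (□s ∨ ◇□s) ∧ s is true, so s ∨ ((□s ∨ ◇□s) ∧ s) is true.
    At 0: □s ∨ ◇□s is true, s is true, so (□s ∨ ◇□s) ∧ s is true.
      At 0: □s is false, ◇□s is true, so □s ∨ ◇□s is true.
Satisfying worlds: {0, 2}

2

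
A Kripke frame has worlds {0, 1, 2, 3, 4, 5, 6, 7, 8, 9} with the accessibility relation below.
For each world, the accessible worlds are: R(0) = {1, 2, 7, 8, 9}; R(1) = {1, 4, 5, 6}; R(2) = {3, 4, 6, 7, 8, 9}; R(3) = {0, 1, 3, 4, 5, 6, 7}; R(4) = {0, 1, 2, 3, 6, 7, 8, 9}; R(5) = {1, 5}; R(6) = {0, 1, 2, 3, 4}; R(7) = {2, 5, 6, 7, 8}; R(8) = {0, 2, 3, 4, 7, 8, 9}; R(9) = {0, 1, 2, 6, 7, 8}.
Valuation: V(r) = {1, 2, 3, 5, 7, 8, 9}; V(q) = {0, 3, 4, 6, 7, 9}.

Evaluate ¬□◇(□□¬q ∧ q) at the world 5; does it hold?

Recall that □ψ holds at a world iff ψ holds at every accessible world, and ◇ψ holds iff ψ holds at some accessible world.
At 5: □◇(□□¬q ∧ q) is false, so ¬□◇(□□¬q ∧ q) is true.
  At 5: □◇(□□¬q ∧ q) requires ◇(□□¬q ∧ q) at every successor {1, 5}.
    ◇(□□¬q ∧ q) fails at 1, so □◇(□□¬q ∧ q) is false at 5.
      At 1: ◇(□□¬q ∧ q) requires □□¬q ∧ q at some successor in {1, 4, 5, 6}.
        At 1: □□¬q ∧ q is false.
        At 4: □□¬q ∧ q is false.
        At 5: □□¬q ∧ q is false.
        At 6: □□¬q ∧ q is false.
      So ◇(□□¬q ∧ q) is false at 1.

Yes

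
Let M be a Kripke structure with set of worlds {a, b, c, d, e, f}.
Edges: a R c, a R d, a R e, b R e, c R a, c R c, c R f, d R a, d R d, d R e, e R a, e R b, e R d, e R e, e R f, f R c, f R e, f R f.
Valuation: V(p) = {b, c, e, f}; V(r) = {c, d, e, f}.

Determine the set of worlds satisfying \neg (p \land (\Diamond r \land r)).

Let φ = \neg (p \land (\Diamond r \land r)). Evaluate φ at each world:
  a (successors {c, d, e}): φ is true.
  b (successors {e}): φ is true.
  c (successors {a, c, f}): φ is false.
  d (successors {a, d, e}): φ is true.
  e (successors {a, b, d, e, f}): φ is false.
  f (successors {c, e, f}): φ is false.
For instance, at f:
  At f: p \land (\Diamond r \land r) is true, so \neg (p \land (\Diamond r \land r)) is false.
    At f: p is true, \Diamond r \land r is true, so p \land (\Diamond r \land r) is true.
      At f: \Diamond r is true, r is true, so \Diamond r \land r is true.
Satisfying worlds: {a, b, d}

a, b, d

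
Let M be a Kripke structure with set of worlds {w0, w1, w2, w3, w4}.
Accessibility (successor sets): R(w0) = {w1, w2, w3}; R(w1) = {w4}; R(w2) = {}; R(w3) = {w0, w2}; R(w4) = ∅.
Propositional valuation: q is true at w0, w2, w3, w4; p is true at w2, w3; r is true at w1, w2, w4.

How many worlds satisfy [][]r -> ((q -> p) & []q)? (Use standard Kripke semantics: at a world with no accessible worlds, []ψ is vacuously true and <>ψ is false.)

4

Let φ = [][]r -> ((q -> p) & []q). Evaluate φ at each world:
  w0 (successors {w1, w2, w3}): φ is true.
  w1 (successors {w4}): φ is true.
  w2 (successors ∅): φ is true.
  w3 (successors {w0, w2}): φ is true.
  w4 (successors ∅): φ is false.
For instance, at w1:
  At w1: [][]r is true, (q -> p) & []q is true, so [][]r -> ((q -> p) & []q) is true.
    At w1: [][]r requires []r at every successor {w4}.
      At w4: []r is true.
    So [][]r is true at w1.
    At w1: q -> p is true, []q is true, so (q -> p) & []q is true.
      At w1: []q requires q at every successor {w4}.
        At w4: q is true.
      So []q is true at w1.
Satisfying worlds: {w0, w1, w2, w3}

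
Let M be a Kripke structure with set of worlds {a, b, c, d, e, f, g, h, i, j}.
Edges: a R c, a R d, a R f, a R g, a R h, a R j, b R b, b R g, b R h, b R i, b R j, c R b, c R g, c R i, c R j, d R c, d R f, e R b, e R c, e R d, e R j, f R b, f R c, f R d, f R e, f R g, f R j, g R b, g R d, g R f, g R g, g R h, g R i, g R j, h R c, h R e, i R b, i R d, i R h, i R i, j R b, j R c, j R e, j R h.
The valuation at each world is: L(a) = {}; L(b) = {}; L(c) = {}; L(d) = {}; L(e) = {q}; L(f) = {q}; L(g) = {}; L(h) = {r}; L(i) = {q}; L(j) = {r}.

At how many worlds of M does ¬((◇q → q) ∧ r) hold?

Let φ = ¬((◇q → q) ∧ r). Evaluate φ at each world:
  a (successors {c, d, f, g, h, j}): φ is true.
  b (successors {b, g, h, i, j}): φ is true.
  c (successors {b, g, i, j}): φ is true.
  d (successors {c, f}): φ is true.
  e (successors {b, c, d, j}): φ is true.
  f (successors {b, c, d, e, g, j}): φ is true.
  g (successors {b, d, f, g, h, i, j}): φ is true.
  h (successors {c, e}): φ is true.
  i (successors {b, d, h, i}): φ is true.
  j (successors {b, c, e, h}): φ is true.
For instance, at a:
  At a: (◇q → q) ∧ r is false, so ¬((◇q → q) ∧ r) is true.
    At a: ◇q → q is false, r is false, so (◇q → q) ∧ r is false.
      At a: ◇q is true, q is false, so ◇q → q is false.
Satisfying worlds: {a, b, c, d, e, f, g, h, i, j}

10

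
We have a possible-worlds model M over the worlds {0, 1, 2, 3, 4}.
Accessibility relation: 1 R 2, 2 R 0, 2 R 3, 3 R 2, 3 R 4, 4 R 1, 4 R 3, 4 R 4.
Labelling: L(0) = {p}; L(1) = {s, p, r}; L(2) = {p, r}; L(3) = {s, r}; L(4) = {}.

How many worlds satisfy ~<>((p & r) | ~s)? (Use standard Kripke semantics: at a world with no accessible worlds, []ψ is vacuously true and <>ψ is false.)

1

Let φ = ~<>((p & r) | ~s). Evaluate φ at each world:
  0 (successors ∅): φ is true.
  1 (successors {2}): φ is false.
  2 (successors {0, 3}): φ is false.
  3 (successors {2, 4}): φ is false.
  4 (successors {1, 3, 4}): φ is false.
For instance, at 3:
  At 3: <>((p & r) | ~s) is true, so ~<>((p & r) | ~s) is false.
    At 3: <>((p & r) | ~s) requires (p & r) | ~s at some successor in {2, 4}.
      (p & r) | ~s holds at 2, so <>((p & r) | ~s) is true at 3.
Satisfying worlds: {0}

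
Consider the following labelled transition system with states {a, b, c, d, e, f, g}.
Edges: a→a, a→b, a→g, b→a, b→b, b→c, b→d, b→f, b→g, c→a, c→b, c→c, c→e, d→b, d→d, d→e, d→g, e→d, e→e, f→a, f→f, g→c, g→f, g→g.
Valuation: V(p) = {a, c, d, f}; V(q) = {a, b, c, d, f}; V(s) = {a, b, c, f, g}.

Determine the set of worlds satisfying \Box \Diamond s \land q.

Let φ = \Box \Diamond s \land q. Evaluate φ at each world:
  a (successors {a, b, g}): φ is true.
  b (successors {a, b, c, d, f, g}): φ is true.
  c (successors {a, b, c, e}): φ is false.
  d (successors {b, d, e, g}): φ is false.
  e (successors {d, e}): φ is false.
  f (successors {a, f}): φ is true.
  g (successors {c, f, g}): φ is false.
For instance, at g:
  At g: \Box \Diamond s is true, q is false, so \Box \Diamond s \land q is false.
    At g: \Box \Diamond s requires \Diamond s at every successor {c, f, g}.
      At c: \Diamond s is true.
      At f: \Diamond s is true.
      At g: \Diamond s is true.
    So \Box \Diamond s is true at g.
Satisfying worlds: {a, b, f}

a, b, f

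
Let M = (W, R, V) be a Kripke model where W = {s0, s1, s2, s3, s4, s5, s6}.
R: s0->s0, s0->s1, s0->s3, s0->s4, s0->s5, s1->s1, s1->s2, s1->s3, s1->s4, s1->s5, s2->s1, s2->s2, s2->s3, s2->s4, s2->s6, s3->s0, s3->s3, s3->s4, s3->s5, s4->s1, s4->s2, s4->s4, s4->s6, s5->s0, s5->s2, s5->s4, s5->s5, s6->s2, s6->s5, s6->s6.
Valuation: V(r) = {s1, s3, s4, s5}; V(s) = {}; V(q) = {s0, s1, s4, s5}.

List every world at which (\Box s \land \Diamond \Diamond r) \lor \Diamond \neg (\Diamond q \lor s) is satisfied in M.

none

Let φ = (\Box s \land \Diamond \Diamond r) \lor \Diamond \neg (\Diamond q \lor s). Evaluate φ at each world:
  s0 (successors {s0, s1, s3, s4, s5}): φ is false.
  s1 (successors {s1, s2, s3, s4, s5}): φ is false.
  s2 (successors {s1, s2, s3, s4, s6}): φ is false.
  s3 (successors {s0, s3, s4, s5}): φ is false.
  s4 (successors {s1, s2, s4, s6}): φ is false.
  s5 (successors {s0, s2, s4, s5}): φ is false.
  s6 (successors {s2, s5, s6}): φ is false.
For instance, at s2:
  At s2: \Box s \land \Diamond \Diamond r is false, \Diamond \neg (\Diamond q \lor s) is false, so (\Box s \land \Diamond \Diamond r) \lor \Diamond \neg (\Diamond q \lor s) is false.
    At s2: \Box s is false, \Diamond \Diamond r is true, so \Box s \land \Diamond \Diamond r is false.
      At s2: \Box s requires s at every successor {s1, s2, s3, s4, s6}.
        s fails at s1, so \Box s is false at s2.
      At s2: \Diamond \Diamond r requires \Diamond r at some successor in {s1, s2, s3, s4, s6}.
        \Diamond r holds at s1, so \Diamond \Diamond r is true at s2.
    At s2: \Diamond \neg (\Diamond q \lor s) requires \neg (\Diamond q \lor s) at some successor in {s1, s2, s3, s4, s6}.
      At s1: \neg (\Diamond q \lor s) is false.
      At s2: \neg (\Diamond q \lor s) is false.
      At s3: \neg (\Diamond q \lor s) is false.
      At s4: \neg (\Diamond q \lor s) is false.
      At s6: \neg (\Diamond q \lor s) is false.
    So \Diamond \neg (\Diamond q \lor s) is false at s2.
Satisfying worlds: none.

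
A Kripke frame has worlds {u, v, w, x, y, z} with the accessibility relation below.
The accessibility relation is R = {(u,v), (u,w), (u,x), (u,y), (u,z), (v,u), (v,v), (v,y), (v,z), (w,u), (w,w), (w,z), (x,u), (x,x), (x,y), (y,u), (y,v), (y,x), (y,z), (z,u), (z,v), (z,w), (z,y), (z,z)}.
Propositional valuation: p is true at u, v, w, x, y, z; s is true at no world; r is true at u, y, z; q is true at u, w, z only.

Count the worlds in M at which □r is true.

0

Let φ = □r. Evaluate φ at each world:
  u (successors {v, w, x, y, z}): φ is false.
  v (successors {u, v, y, z}): φ is false.
  w (successors {u, w, z}): φ is false.
  x (successors {u, x, y}): φ is false.
  y (successors {u, v, x, z}): φ is false.
  z (successors {u, v, w, y, z}): φ is false.
For instance, at u:
  At u: □r requires r at every successor {v, w, x, y, z}.
    r fails at v, so □r is false at u.
Satisfying worlds: none.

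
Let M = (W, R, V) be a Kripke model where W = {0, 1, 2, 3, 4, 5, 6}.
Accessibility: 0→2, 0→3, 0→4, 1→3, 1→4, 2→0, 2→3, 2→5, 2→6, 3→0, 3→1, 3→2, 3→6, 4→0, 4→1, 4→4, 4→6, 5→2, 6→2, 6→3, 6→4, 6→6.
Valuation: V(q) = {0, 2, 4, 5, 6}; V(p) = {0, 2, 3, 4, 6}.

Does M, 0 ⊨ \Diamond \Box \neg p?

No

Recall that \Box ψ holds at a world iff ψ holds at every accessible world, and \Diamond ψ holds iff ψ holds at some accessible world.
At 0: \Diamond \Box \neg p requires \Box \neg p at some successor in {2, 3, 4}.
  At 2: \Box \neg p is false.
  At 3: \Box \neg p is false.
  At 4: \Box \neg p is false.
So \Diamond \Box \neg p is false at 0.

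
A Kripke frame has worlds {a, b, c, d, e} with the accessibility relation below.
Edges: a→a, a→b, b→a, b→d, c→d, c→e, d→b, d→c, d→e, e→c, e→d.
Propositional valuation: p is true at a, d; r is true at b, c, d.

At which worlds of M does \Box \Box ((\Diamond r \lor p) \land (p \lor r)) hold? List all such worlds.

Recall that \Box ψ holds at a world iff ψ holds at every accessible world, and \Diamond ψ holds iff ψ holds at some accessible world.
Let φ = \Box \Box ((\Diamond r \lor p) \land (p \lor r)). Evaluate φ at each world:
  a (successors {a, b}): φ is true.
  b (successors {a, d}): φ is false.
  c (successors {d, e}): φ is false.
  d (successors {b, c, e}): φ is false.
  e (successors {c, d}): φ is false.
For instance, at c:
  At c: \Box \Box ((\Diamond r \lor p) \land (p \lor r)) requires \Box ((\Diamond r \lor p) \land (p \lor r)) at every successor {d, e}.
    \Box ((\Diamond r \lor p) \land (p \lor r)) fails at d, so \Box \Box ((\Diamond r \lor p) \land (p \lor r)) is false at c.
      At d: \Box ((\Diamond r \lor p) \land (p \lor r)) requires (\Diamond r \lor p) \land (p \lor r) at every successor {b, c, e}.
        (\Diamond r \lor p) \land (p \lor r) fails at e, so \Box ((\Diamond r \lor p) \land (p \lor r)) is false at d.
Satisfying worlds: {a}

a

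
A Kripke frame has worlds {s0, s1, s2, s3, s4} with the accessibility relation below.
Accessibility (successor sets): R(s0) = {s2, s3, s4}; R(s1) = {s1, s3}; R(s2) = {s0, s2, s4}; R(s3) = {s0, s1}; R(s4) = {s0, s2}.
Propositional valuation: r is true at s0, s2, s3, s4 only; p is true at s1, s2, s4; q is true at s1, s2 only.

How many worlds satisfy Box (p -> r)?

Let φ = Box (p -> r). Evaluate φ at each world:
  s0 (successors {s2, s3, s4}): φ is true.
  s1 (successors {s1, s3}): φ is false.
  s2 (successors {s0, s2, s4}): φ is true.
  s3 (successors {s0, s1}): φ is false.
  s4 (successors {s0, s2}): φ is true.
For instance, at s1:
  At s1: Box (p -> r) requires p -> r at every successor {s1, s3}.
    p -> r fails at s1, so Box (p -> r) is false at s1.
Satisfying worlds: {s0, s2, s4}

3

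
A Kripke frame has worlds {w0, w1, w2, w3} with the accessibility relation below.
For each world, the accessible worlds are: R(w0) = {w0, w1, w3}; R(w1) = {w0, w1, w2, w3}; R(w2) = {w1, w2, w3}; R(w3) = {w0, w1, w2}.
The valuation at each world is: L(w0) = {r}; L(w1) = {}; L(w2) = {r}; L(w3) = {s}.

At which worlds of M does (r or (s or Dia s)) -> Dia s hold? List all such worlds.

Let φ = (r or (s or Dia s)) -> Dia s. Evaluate φ at each world:
  w0 (successors {w0, w1, w3}): φ is true.
  w1 (successors {w0, w1, w2, w3}): φ is true.
  w2 (successors {w1, w2, w3}): φ is true.
  w3 (successors {w0, w1, w2}): φ is false.
For instance, at w1:
  At w1: r or (s or Dia s) is true, Dia s is true, so (r or (s or Dia s)) -> Dia s is true.
    At w1: r is false, s or Dia s is true, so r or (s or Dia s) is true.
      At w1: s is false, Dia s is true, so s or Dia s is true.
    At w1: Dia s requires s at some successor in {w0, w1, w2, w3}.
      s holds at w3, so Dia s is true at w1.
Satisfying worlds: {w0, w1, w2}

w0, w1, w2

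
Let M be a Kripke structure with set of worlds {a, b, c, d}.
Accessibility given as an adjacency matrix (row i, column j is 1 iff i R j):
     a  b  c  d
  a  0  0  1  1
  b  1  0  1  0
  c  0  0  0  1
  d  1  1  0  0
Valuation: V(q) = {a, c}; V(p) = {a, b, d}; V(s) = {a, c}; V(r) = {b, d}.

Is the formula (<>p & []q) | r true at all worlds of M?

No

Recall that []ψ holds at a world iff ψ holds at every accessible world, and <>ψ holds iff ψ holds at some accessible world.
Let φ = (<>p & []q) | r. Evaluate φ at each world:
  a (successors {c, d}): φ is false.
  b (successors {a, c}): φ is true.
  c (successors {d}): φ is false.
  d (successors {a, b}): φ is true.
Detail at a (counterexample):
  At a: <>p & []q is false, r is false, so (<>p & []q) | r is false.
    At a: <>p is true, []q is false, so <>p & []q is false.
      At a: <>p requires p at some successor in {c, d}.
        p holds at d, so <>p is true at a.
      At a: []q requires q at every successor {c, d}.
        q fails at d, so []q is false at a.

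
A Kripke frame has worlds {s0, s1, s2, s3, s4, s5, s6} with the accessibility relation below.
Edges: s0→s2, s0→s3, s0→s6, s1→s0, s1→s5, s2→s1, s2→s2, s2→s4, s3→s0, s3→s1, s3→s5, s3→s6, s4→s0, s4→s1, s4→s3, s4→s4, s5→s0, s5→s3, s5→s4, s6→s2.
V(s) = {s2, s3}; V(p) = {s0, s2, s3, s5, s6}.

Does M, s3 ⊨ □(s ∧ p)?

No

At s3: □(s ∧ p) requires s ∧ p at every successor {s0, s1, s5, s6}.
  s ∧ p fails at s0, so □(s ∧ p) is false at s3.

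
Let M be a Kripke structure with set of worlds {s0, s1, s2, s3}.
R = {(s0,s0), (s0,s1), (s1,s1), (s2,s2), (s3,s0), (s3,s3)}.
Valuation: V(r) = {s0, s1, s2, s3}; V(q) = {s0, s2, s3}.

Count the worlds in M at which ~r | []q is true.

2

Let φ = ~r | []q. Evaluate φ at each world:
  s0 (successors {s0, s1}): φ is false.
  s1 (successors {s1}): φ is false.
  s2 (successors {s2}): φ is true.
  s3 (successors {s0, s3}): φ is true.
For instance, at s3:
  At s3: ~r is false, []q is true, so ~r | []q is true.
    At s3: []q requires q at every successor {s0, s3}.
      At s0: q is true.
      At s3: q is true.
    So []q is true at s3.
Satisfying worlds: {s2, s3}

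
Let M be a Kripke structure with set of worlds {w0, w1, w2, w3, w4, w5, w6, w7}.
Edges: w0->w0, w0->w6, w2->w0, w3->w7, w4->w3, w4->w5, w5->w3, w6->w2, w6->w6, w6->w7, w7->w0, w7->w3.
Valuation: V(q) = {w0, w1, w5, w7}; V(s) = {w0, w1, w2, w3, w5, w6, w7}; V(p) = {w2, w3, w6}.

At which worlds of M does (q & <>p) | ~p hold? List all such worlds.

Let φ = (q & <>p) | ~p. Evaluate φ at each world:
  w0 (successors {w0, w6}): φ is true.
  w1 (successors ∅): φ is true.
  w2 (successors {w0}): φ is false.
  w3 (successors {w7}): φ is false.
  w4 (successors {w3, w5}): φ is true.
  w5 (successors {w3}): φ is true.
  w6 (successors {w2, w6, w7}): φ is false.
  w7 (successors {w0, w3}): φ is true.
For instance, at w0:
  At w0: q & <>p is true, ~p is true, so (q & <>p) | ~p is true.
    At w0: q is true, <>p is true, so q & <>p is true.
      At w0: <>p requires p at some successor in {w0, w6}.
        p holds at w6, so <>p is true at w0.
Satisfying worlds: {w0, w1, w4, w5, w7}

w0, w1, w4, w5, w7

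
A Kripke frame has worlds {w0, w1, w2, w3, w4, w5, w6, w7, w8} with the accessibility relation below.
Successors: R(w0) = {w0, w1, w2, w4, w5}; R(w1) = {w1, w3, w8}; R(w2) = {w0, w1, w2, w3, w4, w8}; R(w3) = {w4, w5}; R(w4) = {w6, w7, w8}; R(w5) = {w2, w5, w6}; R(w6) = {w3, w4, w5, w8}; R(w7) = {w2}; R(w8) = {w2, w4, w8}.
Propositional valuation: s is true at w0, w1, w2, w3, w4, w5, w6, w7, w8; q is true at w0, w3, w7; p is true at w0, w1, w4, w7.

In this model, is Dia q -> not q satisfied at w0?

At w0: Dia q is true, not q is false, so Dia q -> not q is false.
  At w0: Dia q requires q at some successor in {w0, w1, w2, w4, w5}.
    q holds at w0, so Dia q is true at w0.

No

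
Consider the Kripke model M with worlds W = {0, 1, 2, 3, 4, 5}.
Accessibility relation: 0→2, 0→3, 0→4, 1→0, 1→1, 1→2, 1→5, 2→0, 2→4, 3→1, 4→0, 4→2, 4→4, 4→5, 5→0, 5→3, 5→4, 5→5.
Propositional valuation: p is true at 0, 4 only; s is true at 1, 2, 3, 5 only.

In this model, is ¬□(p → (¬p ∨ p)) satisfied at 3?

No

At 3: □(p → (¬p ∨ p)) is true, so ¬□(p → (¬p ∨ p)) is false.
  At 3: □(p → (¬p ∨ p)) requires p → (¬p ∨ p) at every successor {1}.
    At 1: p → (¬p ∨ p) is true.
  So □(p → (¬p ∨ p)) is true at 3.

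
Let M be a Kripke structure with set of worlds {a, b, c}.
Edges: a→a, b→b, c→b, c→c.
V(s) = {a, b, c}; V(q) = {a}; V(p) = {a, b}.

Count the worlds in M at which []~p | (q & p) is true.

1

Let φ = []~p | (q & p). Evaluate φ at each world:
  a (successors {a}): φ is true.
  b (successors {b}): φ is false.
  c (successors {b, c}): φ is false.
For instance, at b:
  At b: []~p is false, q & p is false, so []~p | (q & p) is false.
    At b: []~p requires ~p at every successor {b}.
      ~p fails at b, so []~p is false at b.
Satisfying worlds: {a}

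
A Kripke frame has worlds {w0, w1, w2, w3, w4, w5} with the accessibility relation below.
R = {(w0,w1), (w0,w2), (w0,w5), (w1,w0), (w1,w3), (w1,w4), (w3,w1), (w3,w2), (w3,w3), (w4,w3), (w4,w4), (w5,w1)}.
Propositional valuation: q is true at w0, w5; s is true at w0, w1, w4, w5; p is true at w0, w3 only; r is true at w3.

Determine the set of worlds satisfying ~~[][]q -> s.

w0, w1, w3, w4, w5

Recall that []ψ holds at a world iff ψ holds at every accessible world, and <>ψ holds iff ψ holds at some accessible world.
Let φ = ~~[][]q -> s. Evaluate φ at each world:
  w0 (successors {w1, w2, w5}): φ is true.
  w1 (successors {w0, w3, w4}): φ is true.
  w2 (successors ∅): φ is false.
  w3 (successors {w1, w2, w3}): φ is true.
  w4 (successors {w3, w4}): φ is true.
  w5 (successors {w1}): φ is true.
For instance, at w1:
  At w1: ~~[][]q is false, s is true, so ~~[][]q -> s is true.
    At w1: ~[][]q is true, so ~~[][]q is false.
      At w1: [][]q is false, so ~[][]q is true.
Satisfying worlds: {w0, w1, w3, w4, w5}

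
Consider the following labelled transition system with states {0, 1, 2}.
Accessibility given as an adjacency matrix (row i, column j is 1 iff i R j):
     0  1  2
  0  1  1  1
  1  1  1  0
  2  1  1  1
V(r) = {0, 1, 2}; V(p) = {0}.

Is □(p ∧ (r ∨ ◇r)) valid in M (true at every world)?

Let φ = □(p ∧ (r ∨ ◇r)). Evaluate φ at each world:
  0 (successors {0, 1, 2}): φ is false.
  1 (successors {0, 1}): φ is false.
  2 (successors {0, 1, 2}): φ is false.
Detail at 0 (counterexample):
  At 0: □(p ∧ (r ∨ ◇r)) requires p ∧ (r ∨ ◇r) at every successor {0, 1, 2}.
    p ∧ (r ∨ ◇r) fails at 1, so □(p ∧ (r ∨ ◇r)) is false at 0.
      At 1: p is false, r ∨ ◇r is true, so p ∧ (r ∨ ◇r) is false.

No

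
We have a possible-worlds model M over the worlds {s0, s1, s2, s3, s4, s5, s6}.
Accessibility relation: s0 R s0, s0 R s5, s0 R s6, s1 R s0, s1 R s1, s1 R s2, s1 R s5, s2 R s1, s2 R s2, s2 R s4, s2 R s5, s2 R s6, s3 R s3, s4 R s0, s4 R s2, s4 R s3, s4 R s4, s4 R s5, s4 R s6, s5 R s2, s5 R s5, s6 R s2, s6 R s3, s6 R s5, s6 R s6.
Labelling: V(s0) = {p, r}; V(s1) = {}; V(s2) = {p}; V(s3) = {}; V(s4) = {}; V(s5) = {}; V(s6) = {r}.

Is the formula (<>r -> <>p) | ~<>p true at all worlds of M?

Let φ = (<>r -> <>p) | ~<>p. Evaluate φ at each world:
  s0 (successors {s0, s5, s6}): φ is true.
  s1 (successors {s0, s1, s2, s5}): φ is true.
  s2 (successors {s1, s2, s4, s5, s6}): φ is true.
  s3 (successors {s3}): φ is true.
  s4 (successors {s0, s2, s3, s4, s5, s6}): φ is true.
  s5 (successors {s2, s5}): φ is true.
  s6 (successors {s2, s3, s5, s6}): φ is true.
For instance, at s2:
  At s2: <>r -> <>p is true, ~<>p is false, so (<>r -> <>p) | ~<>p is true.
    At s2: <>r is true, <>p is true, so <>r -> <>p is true.
      At s2: <>r requires r at some successor in {s1, s2, s4, s5, s6}.
        r holds at s6, so <>r is true at s2.
      At s2: <>p requires p at some successor in {s1, s2, s4, s5, s6}.
        p holds at s2, so <>p is true at s2.
    At s2: <>p is true, so ~<>p is false.
      At s2: <>p requires p at some successor in {s1, s2, s4, s5, s6}.
        p holds at s2, so <>p is true at s2.

Yes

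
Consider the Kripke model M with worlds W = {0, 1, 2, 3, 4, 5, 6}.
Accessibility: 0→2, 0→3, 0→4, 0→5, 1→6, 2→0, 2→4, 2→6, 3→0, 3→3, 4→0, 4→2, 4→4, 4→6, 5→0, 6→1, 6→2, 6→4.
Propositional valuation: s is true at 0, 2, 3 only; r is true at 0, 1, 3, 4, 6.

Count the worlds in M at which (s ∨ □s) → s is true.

6

Let φ = (s ∨ □s) → s. Evaluate φ at each world:
  0 (successors {2, 3, 4, 5}): φ is true.
  1 (successors {6}): φ is true.
  2 (successors {0, 4, 6}): φ is true.
  3 (successors {0, 3}): φ is true.
  4 (successors {0, 2, 4, 6}): φ is true.
  5 (successors {0}): φ is false.
  6 (successors {1, 2, 4}): φ is true.
For instance, at 1:
  At 1: s ∨ □s is false, s is false, so (s ∨ □s) → s is true.
    At 1: s is false, □s is false, so s ∨ □s is false.
      At 1: □s requires s at every successor {6}.
        s fails at 6, so □s is false at 1.
Satisfying worlds: {0, 1, 2, 3, 4, 6}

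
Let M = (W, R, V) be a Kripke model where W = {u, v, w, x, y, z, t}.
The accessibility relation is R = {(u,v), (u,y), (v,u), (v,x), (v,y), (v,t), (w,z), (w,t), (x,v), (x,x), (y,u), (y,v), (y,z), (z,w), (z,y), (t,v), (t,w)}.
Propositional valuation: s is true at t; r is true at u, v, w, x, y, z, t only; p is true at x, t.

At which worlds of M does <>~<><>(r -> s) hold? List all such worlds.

u, x, y, z, t

Recall that <>ψ holds at a world iff ψ holds at some accessible world.
Let φ = <>~<><>(r -> s). Evaluate φ at each world:
  u (successors {v, y}): φ is true.
  v (successors {u, x, y, t}): φ is false.
  w (successors {z, t}): φ is false.
  x (successors {v, x}): φ is true.
  y (successors {u, v, z}): φ is true.
  z (successors {w, y}): φ is true.
  t (successors {v, w}): φ is true.
For instance, at t:
  At t: <>~<><>(r -> s) requires ~<><>(r -> s) at some successor in {v, w}.
    ~<><>(r -> s) holds at v, so <>~<><>(r -> s) is true at t.
      At v: <><>(r -> s) is false, so ~<><>(r -> s) is true.
Satisfying worlds: {u, x, y, z, t}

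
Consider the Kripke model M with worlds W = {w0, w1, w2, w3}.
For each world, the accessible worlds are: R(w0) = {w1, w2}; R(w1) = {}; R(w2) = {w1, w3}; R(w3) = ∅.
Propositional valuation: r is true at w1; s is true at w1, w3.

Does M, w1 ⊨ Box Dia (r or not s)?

Yes

At w1: no accessible worlds, so Box Dia (r or not s) holds vacuously.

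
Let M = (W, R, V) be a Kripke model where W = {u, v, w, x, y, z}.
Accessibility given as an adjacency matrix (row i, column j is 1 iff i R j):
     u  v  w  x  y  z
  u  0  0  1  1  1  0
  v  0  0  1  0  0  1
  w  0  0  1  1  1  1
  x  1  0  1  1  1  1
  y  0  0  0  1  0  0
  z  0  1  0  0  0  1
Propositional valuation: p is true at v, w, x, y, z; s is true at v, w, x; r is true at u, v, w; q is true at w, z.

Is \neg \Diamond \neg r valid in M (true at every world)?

Let φ = \neg \Diamond \neg r. Evaluate φ at each world:
  u (successors {w, x, y}): φ is false.
  v (successors {w, z}): φ is false.
  w (successors {w, x, y, z}): φ is false.
  x (successors {u, w, x, y, z}): φ is false.
  y (successors {x}): φ is false.
  z (successors {v, z}): φ is false.
Detail at u (counterexample):
  At u: \Diamond \neg r is true, so \neg \Diamond \neg r is false.
    At u: \Diamond \neg r requires \neg r at some successor in {w, x, y}.
      \neg r holds at x, so \Diamond \neg r is true at u.

No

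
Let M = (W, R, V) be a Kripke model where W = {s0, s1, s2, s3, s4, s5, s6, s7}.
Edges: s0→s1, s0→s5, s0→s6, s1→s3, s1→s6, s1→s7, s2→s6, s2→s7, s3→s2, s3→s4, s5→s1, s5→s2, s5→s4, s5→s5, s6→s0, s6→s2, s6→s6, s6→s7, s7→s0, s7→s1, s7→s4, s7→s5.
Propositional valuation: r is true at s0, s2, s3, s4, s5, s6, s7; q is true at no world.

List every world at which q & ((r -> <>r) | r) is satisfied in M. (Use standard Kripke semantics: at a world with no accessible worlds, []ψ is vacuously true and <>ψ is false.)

none

Recall that <>ψ holds at a world iff ψ holds at some accessible world.
Let φ = q & ((r -> <>r) | r). Evaluate φ at each world:
  s0 (successors {s1, s5, s6}): φ is false.
  s1 (successors {s3, s6, s7}): φ is false.
  s2 (successors {s6, s7}): φ is false.
  s3 (successors {s2, s4}): φ is false.
  s4 (successors ∅): φ is false.
  s5 (successors {s1, s2, s4, s5}): φ is false.
  s6 (successors {s0, s2, s6, s7}): φ is false.
  s7 (successors {s0, s1, s4, s5}): φ is false.
For instance, at s2:
  At s2: q is false, (r -> <>r) | r is true, so q & ((r -> <>r) | r) is false.
    At s2: r -> <>r is true, r is true, so (r -> <>r) | r is true.
      At s2: r is true, <>r is true, so r -> <>r is true.
Satisfying worlds: none.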